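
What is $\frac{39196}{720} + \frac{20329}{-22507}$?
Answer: $\frac{216886873}{4051260} \approx 53.536$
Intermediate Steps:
$\frac{39196}{720} + \frac{20329}{-22507} = 39196 \cdot \frac{1}{720} + 20329 \left(- \frac{1}{22507}\right) = \frac{9799}{180} - \frac{20329}{22507} = \frac{216886873}{4051260}$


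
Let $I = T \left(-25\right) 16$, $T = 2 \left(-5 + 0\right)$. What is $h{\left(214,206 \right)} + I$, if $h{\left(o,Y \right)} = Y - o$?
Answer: $3992$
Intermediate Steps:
$T = -10$ ($T = 2 \left(-5\right) = -10$)
$I = 4000$ ($I = \left(-10\right) \left(-25\right) 16 = 250 \cdot 16 = 4000$)
$h{\left(214,206 \right)} + I = \left(206 - 214\right) + 4000 = -8 + 4000 = 3992$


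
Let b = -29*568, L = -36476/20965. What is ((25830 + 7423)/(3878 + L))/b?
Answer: -697149145/1338610158768 ≈ -0.00052080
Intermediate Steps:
L = -36476/20965 (L = -36476*1/20965 = -36476/20965 ≈ -1.7399)
b = -16472
((25830 + 7423)/(3878 + L))/b = ((25830 + 7423)/(3878 - 36476/20965))/(-16472) = (33253/(81265794/20965))*(-1/16472) = (33253*(20965/81265794))*(-1/16472) = (697149145/81265794)*(-1/16472) = -697149145/1338610158768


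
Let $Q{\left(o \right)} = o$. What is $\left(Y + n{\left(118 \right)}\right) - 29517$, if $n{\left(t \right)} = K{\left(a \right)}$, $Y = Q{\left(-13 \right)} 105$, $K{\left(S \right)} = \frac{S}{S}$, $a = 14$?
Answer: $-30881$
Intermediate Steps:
$K{\left(S \right)} = 1$
$Y = -1365$ ($Y = \left(-13\right) 105 = -1365$)
$n{\left(t \right)} = 1$
$\left(Y + n{\left(118 \right)}\right) - 29517 = \left(-1365 + 1\right) - 29517 = -1364 - 29517 = -30881$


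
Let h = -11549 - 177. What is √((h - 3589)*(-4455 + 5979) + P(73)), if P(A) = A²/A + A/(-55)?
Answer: 3*I*√7844829410/55 ≈ 4831.1*I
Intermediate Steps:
h = -11726
P(A) = 54*A/55 (P(A) = A + A*(-1/55) = A - A/55 = 54*A/55)
√((h - 3589)*(-4455 + 5979) + P(73)) = √((-11726 - 3589)*(-4455 + 5979) + (54/55)*73) = √(-15315*1524 + 3942/55) = √(-23340060 + 3942/55) = √(-1283699358/55) = 3*I*√7844829410/55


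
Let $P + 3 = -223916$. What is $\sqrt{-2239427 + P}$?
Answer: $i \sqrt{2463346} \approx 1569.5 i$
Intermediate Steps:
$P = -223919$ ($P = -3 - 223916 = -223919$)
$\sqrt{-2239427 + P} = \sqrt{-2239427 - 223919} = \sqrt{-2463346} = i \sqrt{2463346}$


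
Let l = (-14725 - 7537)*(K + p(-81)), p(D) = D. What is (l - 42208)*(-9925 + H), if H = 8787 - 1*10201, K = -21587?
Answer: -5469149031912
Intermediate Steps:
H = -1414 (H = 8787 - 10201 = -1414)
l = 482373016 (l = (-14725 - 7537)*(-21587 - 81) = -22262*(-21668) = 482373016)
(l - 42208)*(-9925 + H) = (482373016 - 42208)*(-9925 - 1414) = 482330808*(-11339) = -5469149031912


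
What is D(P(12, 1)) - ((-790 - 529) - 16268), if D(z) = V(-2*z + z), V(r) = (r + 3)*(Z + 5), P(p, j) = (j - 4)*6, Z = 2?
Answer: 17734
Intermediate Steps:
P(p, j) = -24 + 6*j (P(p, j) = (-4 + j)*6 = -24 + 6*j)
V(r) = 21 + 7*r (V(r) = (r + 3)*(2 + 5) = (3 + r)*7 = 21 + 7*r)
D(z) = 21 - 7*z (D(z) = 21 + 7*(-2*z + z) = 21 + 7*(-z) = 21 - 7*z)
D(P(12, 1)) - ((-790 - 529) - 16268) = (21 - 7*(-24 + 6*1)) - ((-790 - 529) - 16268) = (21 - 7*(-24 + 6)) - (-1319 - 16268) = (21 - 7*(-18)) - 1*(-17587) = (21 + 126) + 17587 = 147 + 17587 = 17734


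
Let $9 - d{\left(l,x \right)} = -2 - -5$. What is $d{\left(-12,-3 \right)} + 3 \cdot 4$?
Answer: $18$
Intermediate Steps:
$d{\left(l,x \right)} = 6$ ($d{\left(l,x \right)} = 9 - \left(-2 - -5\right) = 9 - \left(-2 + 5\right) = 9 - 3 = 6$)
$d{\left(-12,-3 \right)} + 3 \cdot 4 = 6 + 3 \cdot 4 = 6 + 12 = 18$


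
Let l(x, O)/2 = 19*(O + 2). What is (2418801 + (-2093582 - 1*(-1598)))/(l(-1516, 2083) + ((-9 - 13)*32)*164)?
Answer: -326817/36226 ≈ -9.0216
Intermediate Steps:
l(x, O) = 76 + 38*O (l(x, O) = 2*(19*(O + 2)) = 2*(19*(2 + O)) = 2*(38 + 19*O) = 76 + 38*O)
(2418801 + (-2093582 - 1*(-1598)))/(l(-1516, 2083) + ((-9 - 13)*32)*164) = (2418801 + (-2093582 - 1*(-1598)))/((76 + 38*2083) + ((-9 - 13)*32)*164) = (2418801 + (-2093582 + 1598))/((76 + 79154) - 22*32*164) = (2418801 - 2091984)/(79230 - 704*164) = 326817/(79230 - 115456) = 326817/(-36226) = 326817*(-1/36226) = -326817/36226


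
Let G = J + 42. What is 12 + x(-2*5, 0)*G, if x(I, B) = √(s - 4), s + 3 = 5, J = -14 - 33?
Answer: 12 - 5*I*√2 ≈ 12.0 - 7.0711*I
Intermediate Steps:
J = -47
s = 2 (s = -3 + 5 = 2)
x(I, B) = I*√2 (x(I, B) = √(2 - 4) = √(-2) = I*√2)
G = -5 (G = -47 + 42 = -5)
12 + x(-2*5, 0)*G = 12 + (I*√2)*(-5) = 12 - 5*I*√2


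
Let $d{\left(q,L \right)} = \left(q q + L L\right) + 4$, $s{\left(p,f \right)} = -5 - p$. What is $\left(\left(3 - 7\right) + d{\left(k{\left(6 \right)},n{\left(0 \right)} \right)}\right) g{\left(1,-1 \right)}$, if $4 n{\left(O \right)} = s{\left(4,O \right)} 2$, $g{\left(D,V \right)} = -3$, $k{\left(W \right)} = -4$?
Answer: $- \frac{435}{4} \approx -108.75$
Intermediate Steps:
$n{\left(O \right)} = - \frac{9}{2}$ ($n{\left(O \right)} = \frac{\left(-5 - 4\right) 2}{4} = \frac{\left(-9\right) 2}{4} = \frac{1}{4} \left(-18\right) = - \frac{9}{2}$)
$d{\left(q,L \right)} = 4 + L^{2} + q^{2}$ ($d{\left(q,L \right)} = \left(q^{2} + L^{2}\right) + 4 = \left(L^{2} + q^{2}\right) + 4 = 4 + L^{2} + q^{2}$)
$\left(\left(3 - 7\right) + d{\left(k{\left(6 \right)},n{\left(0 \right)} \right)}\right) g{\left(1,-1 \right)} = \left(\left(3 - 7\right) + \left(4 + \left(- \frac{9}{2}\right)^{2} + \left(-4\right)^{2}\right)\right) \left(-3\right) = \left(-4 + \left(4 + \frac{81}{4} + 16\right)\right) \left(-3\right) = \left(-4 + \frac{161}{4}\right) \left(-3\right) = \frac{145}{4} \left(-3\right) = - \frac{435}{4}$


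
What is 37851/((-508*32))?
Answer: -37851/16256 ≈ -2.3284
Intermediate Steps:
37851/((-508*32)) = 37851/(-16256) = 37851*(-1/16256) = -37851/16256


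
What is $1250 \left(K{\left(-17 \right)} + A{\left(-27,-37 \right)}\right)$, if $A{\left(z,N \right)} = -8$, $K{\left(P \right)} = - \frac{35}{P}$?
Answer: $- \frac{126250}{17} \approx -7426.5$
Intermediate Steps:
$1250 \left(K{\left(-17 \right)} + A{\left(-27,-37 \right)}\right) = 1250 \left(- \frac{35}{-17} - 8\right) = 1250 \left(\left(-35\right) \left(- \frac{1}{17}\right) - 8\right) = 1250 \left(\frac{35}{17} - 8\right) = 1250 \left(- \frac{101}{17}\right) = - \frac{126250}{17}$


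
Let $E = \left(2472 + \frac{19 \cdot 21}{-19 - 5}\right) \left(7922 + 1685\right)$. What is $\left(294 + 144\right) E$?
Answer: $\frac{41327555919}{4} \approx 1.0332 \cdot 10^{10}$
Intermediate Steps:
$E = \frac{188710301}{8}$ ($E = \left(2472 + \frac{399}{-24}\right) 9607 = \left(2472 + 399 \left(- \frac{1}{24}\right)\right) 9607 = \left(2472 - \frac{133}{8}\right) 9607 = \frac{19643}{8} \cdot 9607 = \frac{188710301}{8} \approx 2.3589 \cdot 10^{7}$)
$\left(294 + 144\right) E = \left(294 + 144\right) \frac{188710301}{8} = 438 \cdot \frac{188710301}{8} = \frac{41327555919}{4}$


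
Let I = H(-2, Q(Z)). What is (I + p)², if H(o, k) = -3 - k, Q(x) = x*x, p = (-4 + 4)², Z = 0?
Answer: 9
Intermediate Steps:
p = 0 (p = 0² = 0)
Q(x) = x²
I = -3 (I = -3 - 1*0² = -3 - 1*0 = -3 + 0 = -3)
(I + p)² = (-3 + 0)² = (-3)² = 9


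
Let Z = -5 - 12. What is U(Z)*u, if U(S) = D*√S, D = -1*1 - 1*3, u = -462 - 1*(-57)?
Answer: 1620*I*√17 ≈ 6679.4*I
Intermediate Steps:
Z = -17
u = -405 (u = -462 + 57 = -405)
D = -4 (D = -1 - 3 = -4)
U(S) = -4*√S
U(Z)*u = -4*I*√17*(-405) = 1620*I*√17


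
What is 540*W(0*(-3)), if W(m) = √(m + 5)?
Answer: 540*√5 ≈ 1207.5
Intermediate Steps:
W(m) = √(5 + m)
540*W(0*(-3)) = 540*√(5 + 0*(-3)) = 540*√(5 + 0) = 540*√5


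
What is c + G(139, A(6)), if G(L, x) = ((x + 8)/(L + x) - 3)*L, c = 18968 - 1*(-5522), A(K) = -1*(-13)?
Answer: 3662015/152 ≈ 24092.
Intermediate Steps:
A(K) = 13
c = 24490 (c = 18968 + 5522 = 24490)
G(L, x) = L*(-3 + (8 + x)/(L + x)) (G(L, x) = ((8 + x)/(L + x) - 3)*L = (-3 + (8 + x)/(L + x))*L = L*(-3 + (8 + x)/(L + x)))
c + G(139, A(6)) = 24490 + 139*(8 - 3*139 - 2*13)/(139 + 13) = 24490 + 139*(8 - 417 - 26)/152 = 24490 + 139*(1/152)*(-435) = 24490 - 60465/152 = 3662015/152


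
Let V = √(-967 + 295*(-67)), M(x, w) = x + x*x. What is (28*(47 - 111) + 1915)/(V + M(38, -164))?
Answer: 91143/1108528 - 123*I*√5183/1108528 ≈ 0.08222 - 0.0079882*I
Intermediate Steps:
M(x, w) = x + x²
V = 2*I*√5183 (V = √(-967 - 19765) = √(-20732) = 2*I*√5183 ≈ 143.99*I)
(28*(47 - 111) + 1915)/(V + M(38, -164)) = (28*(47 - 111) + 1915)/(2*I*√5183 + 38*(1 + 38)) = (28*(-64) + 1915)/(2*I*√5183 + 38*39) = (-1792 + 1915)/(2*I*√5183 + 1482) = 123/(1482 + 2*I*√5183)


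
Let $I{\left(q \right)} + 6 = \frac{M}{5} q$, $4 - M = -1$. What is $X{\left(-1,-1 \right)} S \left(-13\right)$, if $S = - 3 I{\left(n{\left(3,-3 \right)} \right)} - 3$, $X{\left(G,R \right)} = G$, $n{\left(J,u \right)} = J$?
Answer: $78$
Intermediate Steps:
$M = 5$ ($M = 4 - -1 = 4 + 1 = 5$)
$I{\left(q \right)} = -6 + q$ ($I{\left(q \right)} = -6 + \frac{1}{5} \cdot 5 q = -6 + 1 q = -6 + q$)
$S = 6$ ($S = - 3 \left(-6 + 3\right) - 3 = \left(-3\right) \left(-3\right) - 3 = 9 - 3 = 6$)
$X{\left(-1,-1 \right)} S \left(-13\right) = \left(-1\right) 6 \left(-13\right) = \left(-6\right) \left(-13\right) = 78$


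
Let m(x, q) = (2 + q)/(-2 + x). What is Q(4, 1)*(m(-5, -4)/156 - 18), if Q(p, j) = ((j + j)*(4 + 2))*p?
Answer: -78616/91 ≈ -863.91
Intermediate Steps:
Q(p, j) = 12*j*p (Q(p, j) = ((2*j)*6)*p = (12*j)*p = 12*j*p)
m(x, q) = (2 + q)/(-2 + x)
Q(4, 1)*(m(-5, -4)/156 - 18) = (12*1*4)*(((2 - 4)/(-2 - 5))/156 - 18) = 48*((-2/(-7))*(1/156) - 18) = 48*(-⅐*(-2)*(1/156) - 18) = 48*((2/7)*(1/156) - 18) = 48*(1/546 - 18) = 48*(-9827/546) = -78616/91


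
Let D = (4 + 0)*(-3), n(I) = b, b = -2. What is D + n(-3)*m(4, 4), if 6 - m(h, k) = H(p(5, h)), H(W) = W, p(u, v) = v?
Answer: -16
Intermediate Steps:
m(h, k) = 6 - h
n(I) = -2
D = -12 (D = 4*(-3) = -12)
D + n(-3)*m(4, 4) = -12 - 2*(6 - 1*4) = -12 - 2*(6 - 4) = -12 - 2*2 = -12 - 4 = -16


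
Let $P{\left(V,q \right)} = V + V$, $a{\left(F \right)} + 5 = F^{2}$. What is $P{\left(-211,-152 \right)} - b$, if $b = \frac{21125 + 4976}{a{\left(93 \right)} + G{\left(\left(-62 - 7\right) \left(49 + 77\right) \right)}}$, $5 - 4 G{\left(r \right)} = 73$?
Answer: $- \frac{3666695}{8627} \approx -425.03$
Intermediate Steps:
$G{\left(r \right)} = -17$ ($G{\left(r \right)} = \frac{5}{4} - \frac{73}{4} = -17$)
$a{\left(F \right)} = -5 + F^{2}$
$P{\left(V,q \right)} = 2 V$
$b = \frac{26101}{8627}$ ($b = \frac{21125 + 4976}{\left(-5 + 93^{2}\right) - 17} = \frac{26101}{\left(-5 + 8649\right) - 17} = \frac{26101}{8644 - 17} = \frac{26101}{8627} \approx 3.0255$)
$P{\left(-211,-152 \right)} - b = 2 \left(-211\right) - \frac{26101}{8627} = -422 - \frac{26101}{8627} = - \frac{3666695}{8627}$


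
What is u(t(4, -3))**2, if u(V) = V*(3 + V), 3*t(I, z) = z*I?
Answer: 16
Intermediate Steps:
t(I, z) = I*z/3 (t(I, z) = (z*I)/3 = (I*z)/3 = I*z/3)
u(t(4, -3))**2 = (((1/3)*4*(-3))*(3 + (1/3)*4*(-3)))**2 = (-4*(3 - 4))**2 = (-4*(-1))**2 = 4**2 = 16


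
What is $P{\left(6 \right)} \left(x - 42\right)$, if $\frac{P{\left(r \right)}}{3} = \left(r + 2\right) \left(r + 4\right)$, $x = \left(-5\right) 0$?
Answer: $-10080$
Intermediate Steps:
$x = 0$
$P{\left(r \right)} = 3 \left(2 + r\right) \left(4 + r\right)$ ($P{\left(r \right)} = 3 \left(r + 2\right) \left(r + 4\right) = 3 \left(2 + r\right) \left(4 + r\right)$)
$P{\left(6 \right)} \left(x - 42\right) = \left(24 + 3 \cdot 6^{2} + 18 \cdot 6\right) \left(0 - 42\right) = \left(24 + 3 \cdot 36 + 108\right) \left(-42\right) = \left(24 + 108 + 108\right) \left(-42\right) = 240 \left(-42\right) = -10080$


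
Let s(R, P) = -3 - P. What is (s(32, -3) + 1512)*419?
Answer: 633528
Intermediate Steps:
(s(32, -3) + 1512)*419 = ((-3 - 1*(-3)) + 1512)*419 = ((-3 + 3) + 1512)*419 = (0 + 1512)*419 = 1512*419 = 633528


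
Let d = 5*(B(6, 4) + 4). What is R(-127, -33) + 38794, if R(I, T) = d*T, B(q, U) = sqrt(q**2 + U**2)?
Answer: 38134 - 330*sqrt(13) ≈ 36944.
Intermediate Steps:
B(q, U) = sqrt(U**2 + q**2)
d = 20 + 10*sqrt(13) (d = 5*(sqrt(4**2 + 6**2) + 4) = 5*(sqrt(16 + 36) + 4) = 5*(sqrt(52) + 4) = 5*(2*sqrt(13) + 4) = 5*(4 + 2*sqrt(13)) = 20 + 10*sqrt(13) ≈ 56.056)
R(I, T) = T*(20 + 10*sqrt(13)) (R(I, T) = (20 + 10*sqrt(13))*T = T*(20 + 10*sqrt(13)))
R(-127, -33) + 38794 = 10*(-33)*(2 + sqrt(13)) + 38794 = (-660 - 330*sqrt(13)) + 38794 = 38134 - 330*sqrt(13)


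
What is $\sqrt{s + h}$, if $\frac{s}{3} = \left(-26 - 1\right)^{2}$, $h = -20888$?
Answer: $i \sqrt{18701} \approx 136.75 i$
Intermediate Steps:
$s = 2187$ ($s = 3 \left(-26 - 1\right)^{2} = 3 \left(-27\right)^{2} = 3 \cdot 729 = 2187$)
$\sqrt{s + h} = \sqrt{2187 - 20888} = \sqrt{-18701} = i \sqrt{18701}$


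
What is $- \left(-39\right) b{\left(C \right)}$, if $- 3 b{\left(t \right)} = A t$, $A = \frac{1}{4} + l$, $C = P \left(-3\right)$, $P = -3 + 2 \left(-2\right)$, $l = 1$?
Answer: $- \frac{1365}{4} \approx -341.25$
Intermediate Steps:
$P = -7$ ($P = -3 - 4 = -7$)
$C = 21$ ($C = \left(-7\right) \left(-3\right) = 21$)
$A = \frac{5}{4}$ ($A = \frac{1}{4} + 1 = \frac{5}{4} \approx 1.25$)
$b{\left(t \right)} = - \frac{5 t}{12}$ ($b{\left(t \right)} = - \frac{\frac{5}{4} t}{3} = - \frac{5 t}{12}$)
$- \left(-39\right) b{\left(C \right)} = - \left(-39\right) \left(\left(- \frac{5}{12}\right) 21\right) = - \frac{\left(-39\right) \left(-35\right)}{4} = \left(-1\right) \frac{1365}{4} = - \frac{1365}{4}$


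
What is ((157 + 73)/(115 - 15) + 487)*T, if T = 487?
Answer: 2382891/10 ≈ 2.3829e+5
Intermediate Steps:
((157 + 73)/(115 - 15) + 487)*T = ((157 + 73)/(115 - 15) + 487)*487 = (230/100 + 487)*487 = (230*(1/100) + 487)*487 = (23/10 + 487)*487 = (4893/10)*487 = 2382891/10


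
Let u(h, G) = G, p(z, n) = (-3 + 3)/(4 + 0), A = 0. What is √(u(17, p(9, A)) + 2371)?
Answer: √2371 ≈ 48.693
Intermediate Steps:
p(z, n) = 0 (p(z, n) = 0/4 = 0*(¼) = 0)
√(u(17, p(9, A)) + 2371) = √(0 + 2371) = √2371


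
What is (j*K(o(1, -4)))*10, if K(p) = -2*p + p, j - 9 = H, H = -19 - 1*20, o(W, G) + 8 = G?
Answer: -3600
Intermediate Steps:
o(W, G) = -8 + G
H = -39 (H = -19 - 20 = -39)
j = -30 (j = 9 - 39 = -30)
K(p) = -p
(j*K(o(1, -4)))*10 = -(-30)*(-8 - 4)*10 = -(-30)*(-12)*10 = -30*12*10 = -360*10 = -3600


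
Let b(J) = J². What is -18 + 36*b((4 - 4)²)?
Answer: -18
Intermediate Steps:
-18 + 36*b((4 - 4)²) = -18 + 36*((4 - 4)²)² = -18 + 36*(0²)² = -18 + 36*0² = -18 + 36*0 = -18 + 0 = -18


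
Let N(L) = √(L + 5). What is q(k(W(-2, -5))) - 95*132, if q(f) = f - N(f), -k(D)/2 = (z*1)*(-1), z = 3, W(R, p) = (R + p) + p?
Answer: -12534 - √11 ≈ -12537.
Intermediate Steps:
W(R, p) = R + 2*p
N(L) = √(5 + L)
k(D) = 6 (k(D) = -2*3*1*(-1) = -6*(-1) = -2*(-3) = 6)
q(f) = f - √(5 + f)
q(k(W(-2, -5))) - 95*132 = (6 - √(5 + 6)) - 95*132 = (6 - √11) - 12540 = -12534 - √11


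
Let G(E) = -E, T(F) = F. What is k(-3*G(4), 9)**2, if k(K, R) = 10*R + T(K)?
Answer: 10404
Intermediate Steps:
k(K, R) = K + 10*R (k(K, R) = 10*R + K = K + 10*R)
k(-3*G(4), 9)**2 = (-(-3)*4 + 10*9)**2 = (-3*(-4) + 90)**2 = (12 + 90)**2 = 102**2 = 10404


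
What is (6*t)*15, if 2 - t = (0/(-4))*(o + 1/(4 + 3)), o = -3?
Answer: 180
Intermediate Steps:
t = 2 (t = 2 - 0/(-4)*(-3 + 1/(4 + 3)) = 2 - 0*(-¼)*(-3 + 1/7) = 2 - 0*(-3 + ⅐) = 2 - 0*(-20)/7 = 2 - 1*0 = 2 + 0 = 2)
(6*t)*15 = (6*2)*15 = 12*15 = 180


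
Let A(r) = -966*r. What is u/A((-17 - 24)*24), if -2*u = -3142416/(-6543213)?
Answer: -65467/259150494078 ≈ -2.5262e-7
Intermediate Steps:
u = -523736/2181071 (u = -(-1571208)/(-6543213) = -(-1571208)*(-1)/6543213 = -½*1047472/2181071 = -523736/2181071 ≈ -0.24013)
u/A((-17 - 24)*24) = -523736*(-1/(23184*(-17 - 24)))/2181071 = -523736/(2181071*((-(-39606)*24))) = -523736/(2181071*((-966*(-984)))) = -523736/2181071/950544 = -523736/2181071*1/950544 = -65467/259150494078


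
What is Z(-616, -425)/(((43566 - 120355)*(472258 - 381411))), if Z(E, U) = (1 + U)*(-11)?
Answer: -4664/6976050283 ≈ -6.6857e-7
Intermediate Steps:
Z(E, U) = -11 - 11*U
Z(-616, -425)/(((43566 - 120355)*(472258 - 381411))) = (-11 - 11*(-425))/(((43566 - 120355)*(472258 - 381411))) = (-11 + 4675)/((-76789*90847)) = 4664/(-6976050283) = 4664*(-1/6976050283) = -4664/6976050283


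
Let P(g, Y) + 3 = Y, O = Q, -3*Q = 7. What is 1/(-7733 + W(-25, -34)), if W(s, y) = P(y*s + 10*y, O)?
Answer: -3/23215 ≈ -0.00012923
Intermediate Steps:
Q = -7/3 (Q = -⅓*7 = -7/3 ≈ -2.3333)
O = -7/3 ≈ -2.3333
P(g, Y) = -3 + Y
W(s, y) = -16/3 (W(s, y) = -3 - 7/3 = -16/3)
1/(-7733 + W(-25, -34)) = 1/(-7733 - 16/3) = 1/(-23215/3) = -3/23215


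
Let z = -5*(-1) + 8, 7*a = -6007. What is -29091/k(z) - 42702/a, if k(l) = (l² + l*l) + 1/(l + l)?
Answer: -1916335416/52795523 ≈ -36.297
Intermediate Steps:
a = -6007/7 (a = (⅐)*(-6007) = -6007/7 ≈ -858.14)
z = 13 (z = 5 + 8 = 13)
k(l) = 1/(2*l) + 2*l² (k(l) = (l² + l²) + 1/(2*l) = 2*l² + 1/(2*l) = 1/(2*l) + 2*l²)
-29091/k(z) - 42702/a = -29091*26/(1 + 4*13³) - 42702/(-6007/7) = -29091*26/(1 + 4*2197) - 42702*(-7/6007) = -29091*26/(1 + 8788) + 298914/6007 = -29091/((½)*(1/13)*8789) + 298914/6007 = -29091/8789/26 + 298914/6007 = -29091*26/8789 + 298914/6007 = -756366/8789 + 298914/6007 = -1916335416/52795523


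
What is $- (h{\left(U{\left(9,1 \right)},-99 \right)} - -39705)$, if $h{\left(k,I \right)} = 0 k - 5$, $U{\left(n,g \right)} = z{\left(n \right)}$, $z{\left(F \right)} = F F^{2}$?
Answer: $-39700$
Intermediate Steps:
$z{\left(F \right)} = F^{3}$
$U{\left(n,g \right)} = n^{3}$
$h{\left(k,I \right)} = -5$ ($h{\left(k,I \right)} = 0 - 5 = -5$)
$- (h{\left(U{\left(9,1 \right)},-99 \right)} - -39705) = - (-5 - -39705) = - (-5 + 39705) = \left(-1\right) 39700 = -39700$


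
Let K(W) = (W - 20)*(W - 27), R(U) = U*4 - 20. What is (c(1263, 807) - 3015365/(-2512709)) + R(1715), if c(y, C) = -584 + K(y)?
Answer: 3876117969601/2512709 ≈ 1.5426e+6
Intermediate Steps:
R(U) = -20 + 4*U (R(U) = 4*U - 20 = -20 + 4*U)
K(W) = (-27 + W)*(-20 + W) (K(W) = (-20 + W)*(-27 + W) = (-27 + W)*(-20 + W))
c(y, C) = -44 + y² - 47*y (c(y, C) = -584 + (540 + y² - 47*y) = -44 + y² - 47*y)
(c(1263, 807) - 3015365/(-2512709)) + R(1715) = ((-44 + 1263² - 47*1263) - 3015365/(-2512709)) + (-20 + 4*1715) = ((-44 + 1595169 - 59361) - 3015365*(-1/2512709)) + (-20 + 6860) = (1535764 + 3015365/2512709) + 6840 = 3858931040041/2512709 + 6840 = 3876117969601/2512709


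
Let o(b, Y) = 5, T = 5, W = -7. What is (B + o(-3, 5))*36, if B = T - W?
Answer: 612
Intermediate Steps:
B = 12 (B = 5 - 1*(-7) = 5 + 7 = 12)
(B + o(-3, 5))*36 = (12 + 5)*36 = 17*36 = 612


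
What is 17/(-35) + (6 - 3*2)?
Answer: -17/35 ≈ -0.48571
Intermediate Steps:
17/(-35) + (6 - 3*2) = -1/35*17 + (6 - 6) = -17/35 + 0 = -17/35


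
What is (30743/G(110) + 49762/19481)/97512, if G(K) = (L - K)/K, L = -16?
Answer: -4705229437/17096681448 ≈ -0.27521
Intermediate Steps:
G(K) = (-16 - K)/K
(30743/G(110) + 49762/19481)/97512 = (30743/(((-16 - 1*110)/110)) + 49762/19481)/97512 = (30743/(((-16 - 110)/110)) + 49762*(1/19481))*(1/97512) = (30743/(((1/110)*(-126))) + 49762/19481)*(1/97512) = (30743/(-63/55) + 49762/19481)*(1/97512) = (30743*(-55/63) + 49762/19481)*(1/97512) = (-1690865/63 + 49762/19481)*(1/97512) = -4705229437/175329*1/97512 = -4705229437/17096681448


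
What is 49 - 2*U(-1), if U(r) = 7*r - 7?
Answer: 77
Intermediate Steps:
U(r) = -7 + 7*r
49 - 2*U(-1) = 49 - 2*(-7 + 7*(-1)) = 49 - 2*(-7 - 7) = 49 - 2*(-14) = 49 + 28 = 77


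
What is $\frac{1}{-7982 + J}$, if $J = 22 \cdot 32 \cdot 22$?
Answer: $\frac{1}{7506} \approx 0.00013323$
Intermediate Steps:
$J = 15488$ ($J = 704 \cdot 22 = 15488$)
$\frac{1}{-7982 + J} = \frac{1}{-7982 + 15488} = \frac{1}{7506}$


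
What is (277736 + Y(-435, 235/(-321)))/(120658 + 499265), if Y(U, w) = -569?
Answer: 92389/206641 ≈ 0.44710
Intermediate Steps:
(277736 + Y(-435, 235/(-321)))/(120658 + 499265) = (277736 - 569)/(120658 + 499265) = 277167/619923 = 277167*(1/619923) = 92389/206641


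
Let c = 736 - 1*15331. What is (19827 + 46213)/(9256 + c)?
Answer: -66040/5339 ≈ -12.369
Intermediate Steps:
c = -14595 (c = 736 - 15331 = -14595)
(19827 + 46213)/(9256 + c) = (19827 + 46213)/(9256 - 14595) = 66040/(-5339) = 66040*(-1/5339) = -66040/5339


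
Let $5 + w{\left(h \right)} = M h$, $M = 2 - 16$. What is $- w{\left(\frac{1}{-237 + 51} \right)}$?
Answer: $\frac{458}{93} \approx 4.9247$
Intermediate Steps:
$M = -14$ ($M = 2 - 16 = -14$)
$w{\left(h \right)} = -5 - 14 h$
$- w{\left(\frac{1}{-237 + 51} \right)} = - (-5 - \frac{14}{-237 + 51}) = - (-5 - \frac{14}{-186}) = - (-5 - - \frac{7}{93}) = - (-5 + \frac{7}{93}) = \left(-1\right) \left(- \frac{458}{93}\right) = \frac{458}{93}$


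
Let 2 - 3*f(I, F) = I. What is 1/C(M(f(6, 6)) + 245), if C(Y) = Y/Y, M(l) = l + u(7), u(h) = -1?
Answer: 1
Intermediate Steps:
f(I, F) = 2/3 - I/3
M(l) = -1 + l (M(l) = l - 1 = -1 + l)
C(Y) = 1
1/C(M(f(6, 6)) + 245) = 1/1 = 1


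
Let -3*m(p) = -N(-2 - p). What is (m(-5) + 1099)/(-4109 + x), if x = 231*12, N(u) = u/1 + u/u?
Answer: -3301/4011 ≈ -0.82299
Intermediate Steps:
N(u) = 1 + u (N(u) = u*1 + 1 = u + 1 = 1 + u)
m(p) = -1/3 - p/3 (m(p) = -(-1)*(1 + (-2 - p))/3 = -(-1)*(-1 - p)/3 = -(1 + p)/3 = -1/3 - p/3)
x = 2772
(m(-5) + 1099)/(-4109 + x) = ((-1/3 - 1/3*(-5)) + 1099)/(-4109 + 2772) = ((-1/3 + 5/3) + 1099)/(-1337) = (4/3 + 1099)*(-1/1337) = (3301/3)*(-1/1337) = -3301/4011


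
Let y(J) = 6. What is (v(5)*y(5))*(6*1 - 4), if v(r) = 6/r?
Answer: 72/5 ≈ 14.400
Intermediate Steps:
(v(5)*y(5))*(6*1 - 4) = ((6/5)*6)*(6*1 - 4) = ((6*(⅕))*6)*(6 - 4) = ((6/5)*6)*2 = (36/5)*2 = 72/5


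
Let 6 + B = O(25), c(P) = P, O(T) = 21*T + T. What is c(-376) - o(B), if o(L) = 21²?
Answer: -817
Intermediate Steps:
O(T) = 22*T
B = 544 (B = -6 + 22*25 = -6 + 550 = 544)
o(L) = 441
c(-376) - o(B) = -376 - 1*441 = -376 - 441 = -817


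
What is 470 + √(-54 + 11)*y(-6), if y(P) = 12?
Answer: 470 + 12*I*√43 ≈ 470.0 + 78.689*I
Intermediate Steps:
470 + √(-54 + 11)*y(-6) = 470 + √(-54 + 11)*12 = 470 + √(-43)*12 = 470 + (I*√43)*12 = 470 + 12*I*√43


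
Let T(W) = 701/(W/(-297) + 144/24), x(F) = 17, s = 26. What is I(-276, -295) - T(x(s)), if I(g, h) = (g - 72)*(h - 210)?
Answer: 309972903/1765 ≈ 1.7562e+5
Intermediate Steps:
I(g, h) = (-210 + h)*(-72 + g) (I(g, h) = (-72 + g)*(-210 + h) = (-210 + h)*(-72 + g))
T(W) = 701/(6 - W/297) (T(W) = 701/(W*(-1/297) + 144*(1/24)) = 701/(-W/297 + 6) = 701/(6 - W/297))
I(-276, -295) - T(x(s)) = (15120 - 210*(-276) - 72*(-295) - 276*(-295)) - (-208197)/(-1782 + 17) = (15120 + 57960 + 21240 + 81420) - (-208197)/(-1765) = 175740 - (-208197)*(-1)/1765 = 175740 - 1*208197/1765 = 175740 - 208197/1765 = 309972903/1765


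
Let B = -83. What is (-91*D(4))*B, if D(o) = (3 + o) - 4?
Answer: 22659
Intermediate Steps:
D(o) = -1 + o
(-91*D(4))*B = -91*(-1 + 4)*(-83) = -91*3*(-83) = -273*(-83) = 22659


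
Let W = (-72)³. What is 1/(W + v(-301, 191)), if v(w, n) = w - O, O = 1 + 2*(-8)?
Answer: -1/373534 ≈ -2.6771e-6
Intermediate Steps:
O = -15 (O = 1 - 16 = -15)
v(w, n) = 15 + w (v(w, n) = w - 1*(-15) = w + 15 = 15 + w)
W = -373248
1/(W + v(-301, 191)) = 1/(-373248 + (15 - 301)) = 1/(-373248 - 286) = 1/(-373534) = -1/373534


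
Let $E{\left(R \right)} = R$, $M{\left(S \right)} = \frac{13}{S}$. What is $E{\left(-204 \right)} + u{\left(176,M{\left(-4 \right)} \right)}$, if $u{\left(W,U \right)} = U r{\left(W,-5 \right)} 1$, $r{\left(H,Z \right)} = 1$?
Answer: $- \frac{829}{4} \approx -207.25$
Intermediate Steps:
$u{\left(W,U \right)} = U$ ($u{\left(W,U \right)} = U 1 \cdot 1 = U 1 = U$)
$E{\left(-204 \right)} + u{\left(176,M{\left(-4 \right)} \right)} = -204 + \frac{13}{-4} = -204 + 13 \left(- \frac{1}{4}\right) = -204 - \frac{13}{4} = - \frac{829}{4}$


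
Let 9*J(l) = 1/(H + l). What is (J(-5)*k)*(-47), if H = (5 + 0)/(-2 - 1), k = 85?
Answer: 799/12 ≈ 66.583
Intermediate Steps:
H = -5/3 (H = 5/(-3) = 5*(-1/3) = -5/3 ≈ -1.6667)
J(l) = 1/(9*(-5/3 + l))
(J(-5)*k)*(-47) = ((1/(3*(-5 + 3*(-5))))*85)*(-47) = ((1/(3*(-5 - 15)))*85)*(-47) = (((1/3)/(-20))*85)*(-47) = (((1/3)*(-1/20))*85)*(-47) = -1/60*85*(-47) = -17/12*(-47) = 799/12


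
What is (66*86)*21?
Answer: 119196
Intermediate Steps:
(66*86)*21 = 5676*21 = 119196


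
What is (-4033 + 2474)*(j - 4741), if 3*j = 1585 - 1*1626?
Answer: 22237576/3 ≈ 7.4125e+6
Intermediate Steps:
j = -41/3 (j = (1585 - 1*1626)/3 = (1585 - 1626)/3 = (⅓)*(-41) = -41/3 ≈ -13.667)
(-4033 + 2474)*(j - 4741) = (-4033 + 2474)*(-41/3 - 4741) = -1559*(-14264/3) = 22237576/3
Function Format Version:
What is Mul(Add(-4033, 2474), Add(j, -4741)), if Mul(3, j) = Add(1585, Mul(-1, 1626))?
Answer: Rational(22237576, 3) ≈ 7.4125e+6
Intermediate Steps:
j = Rational(-41, 3) (j = Mul(Rational(1, 3), Add(1585, Mul(-1, 1626))) = Mul(Rational(1, 3), Add(1585, -1626)) = Mul(Rational(1, 3), -41) = Rational(-41, 3) ≈ -13.667)
Mul(Add(-4033, 2474), Add(j, -4741)) = Mul(Add(-4033, 2474), Add(Rational(-41, 3), -4741)) = Mul(-1559, Rational(-14264, 3)) = Rational(22237576, 3)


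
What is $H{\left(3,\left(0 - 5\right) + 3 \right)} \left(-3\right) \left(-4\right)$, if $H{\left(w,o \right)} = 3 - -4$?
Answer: $84$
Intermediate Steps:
$H{\left(w,o \right)} = 7$ ($H{\left(w,o \right)} = 3 + 4 = 7$)
$H{\left(3,\left(0 - 5\right) + 3 \right)} \left(-3\right) \left(-4\right) = 7 \left(-3\right) \left(-4\right) = \left(-21\right) \left(-4\right) = 84$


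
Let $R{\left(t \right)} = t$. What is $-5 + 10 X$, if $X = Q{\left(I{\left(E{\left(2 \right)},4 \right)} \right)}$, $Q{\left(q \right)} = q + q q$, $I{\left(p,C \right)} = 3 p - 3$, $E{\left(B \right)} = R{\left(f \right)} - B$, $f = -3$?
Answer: $3055$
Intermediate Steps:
$E{\left(B \right)} = -3 - B$
$I{\left(p,C \right)} = -3 + 3 p$
$Q{\left(q \right)} = q + q^{2}$
$X = 306$ ($X = \left(-3 + 3 \left(-3 - 2\right)\right) \left(1 + \left(-3 + 3 \left(-3 - 2\right)\right)\right) = \left(-3 + 3 \left(-5\right)\right) \left(1 + \left(-3 + 3 \left(-5\right)\right)\right) = \left(-3 - 15\right) \left(1 - 18\right) = - 18 \left(1 - 18\right) = \left(-18\right) \left(-17\right) = 306$)
$-5 + 10 X = -5 + 10 \cdot 306 = -5 + 3060 = 3055$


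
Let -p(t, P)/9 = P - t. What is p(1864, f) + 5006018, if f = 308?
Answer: 5020022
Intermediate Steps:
p(t, P) = -9*P + 9*t (p(t, P) = -9*(P - t) = -9*P + 9*t)
p(1864, f) + 5006018 = (-9*308 + 9*1864) + 5006018 = (-2772 + 16776) + 5006018 = 14004 + 5006018 = 5020022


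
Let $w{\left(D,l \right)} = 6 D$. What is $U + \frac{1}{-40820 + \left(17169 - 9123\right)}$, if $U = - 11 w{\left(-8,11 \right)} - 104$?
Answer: $\frac{13896175}{32774} \approx 424.0$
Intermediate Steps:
$U = 424$ ($U = - 11 \cdot 6 \left(-8\right) - 104 = \left(-11\right) \left(-48\right) - 104 = 528 - 104 = 424$)
$U + \frac{1}{-40820 + \left(17169 - 9123\right)} = 424 + \frac{1}{-40820 + \left(17169 - 9123\right)} = 424 + \frac{1}{-40820 + 8046} = 424 + \frac{1}{-32774} = 424 - \frac{1}{32774} = \frac{13896175}{32774}$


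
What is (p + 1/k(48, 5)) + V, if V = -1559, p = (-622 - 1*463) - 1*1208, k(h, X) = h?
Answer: -184895/48 ≈ -3852.0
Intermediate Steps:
p = -2293 (p = (-622 - 463) - 1208 = -1085 - 1208 = -2293)
(p + 1/k(48, 5)) + V = (-2293 + 1/48) - 1559 = -110063/48 - 1559 = -184895/48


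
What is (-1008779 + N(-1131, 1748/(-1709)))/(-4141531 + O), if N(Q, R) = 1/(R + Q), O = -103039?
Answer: 975805546071/4105829862695 ≈ 0.23766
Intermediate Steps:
N(Q, R) = 1/(Q + R)
(-1008779 + N(-1131, 1748/(-1709)))/(-4141531 + O) = (-1008779 + 1/(-1131 + 1748/(-1709)))/(-4141531 - 103039) = (-1008779 + 1/(-1131 + 1748*(-1/1709)))/(-4244570) = (-1008779 + 1/(-1131 - 1748/1709))*(-1/4244570) = (-1008779 + 1/(-1934627/1709))*(-1/4244570) = (-1008779 - 1709/1934627)*(-1/4244570) = -1951611092142/1934627*(-1/4244570) = 975805546071/4105829862695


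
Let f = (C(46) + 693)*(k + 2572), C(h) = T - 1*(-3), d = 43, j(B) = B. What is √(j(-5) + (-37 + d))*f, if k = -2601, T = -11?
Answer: -19865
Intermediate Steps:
C(h) = -8 (C(h) = -11 - 1*(-3) = -11 + 3 = -8)
f = -19865 (f = (-8 + 693)*(-2601 + 2572) = 685*(-29) = -19865)
√(j(-5) + (-37 + d))*f = √(-5 + (-37 + 43))*(-19865) = √(-5 + 6)*(-19865) = √1*(-19865) = 1*(-19865) = -19865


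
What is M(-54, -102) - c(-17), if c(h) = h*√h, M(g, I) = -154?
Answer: -154 + 17*I*√17 ≈ -154.0 + 70.093*I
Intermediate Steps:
c(h) = h^(3/2)
M(-54, -102) - c(-17) = -154 - (-17)^(3/2) = -154 - (-17)*I*√17 = -154 + 17*I*√17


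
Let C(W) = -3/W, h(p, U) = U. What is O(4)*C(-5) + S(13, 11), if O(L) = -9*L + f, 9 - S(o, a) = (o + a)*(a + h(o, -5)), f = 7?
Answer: -762/5 ≈ -152.40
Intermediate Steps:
S(o, a) = 9 - (-5 + a)*(a + o) (S(o, a) = 9 - (o + a)*(a - 5) = 9 - (a + o)*(-5 + a) = 9 - (-5 + a)*(a + o))
O(L) = 7 - 9*L (O(L) = -9*L + 7 = 7 - 9*L)
O(4)*C(-5) + S(13, 11) = (7 - 9*4)*(-3/(-5)) + (9 - 1*11² + 5*11 + 5*13 - 1*11*13) = (7 - 36)*(-3*(-⅕)) + (9 - 1*121 + 55 + 65 - 143) = -29*⅗ + (9 - 121 + 55 + 65 - 143) = -87/5 - 135 = -762/5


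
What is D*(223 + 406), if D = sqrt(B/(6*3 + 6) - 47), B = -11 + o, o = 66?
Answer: 629*I*sqrt(6438)/12 ≈ 4205.8*I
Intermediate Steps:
B = 55 (B = -11 + 66 = 55)
D = I*sqrt(6438)/12 (D = sqrt(55/(6*3 + 6) - 47) = sqrt(55/(18 + 6) - 47) = sqrt(55/24 - 47) = sqrt(-1073/24) = I*sqrt(6438)/12 ≈ 6.6864*I)
D*(223 + 406) = (I*sqrt(6438)/12)*(223 + 406) = (I*sqrt(6438)/12)*629 = 629*I*sqrt(6438)/12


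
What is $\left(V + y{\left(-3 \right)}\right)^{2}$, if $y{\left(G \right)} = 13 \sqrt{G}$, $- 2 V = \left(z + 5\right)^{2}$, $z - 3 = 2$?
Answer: $1993 - 1300 i \sqrt{3} \approx 1993.0 - 2251.7 i$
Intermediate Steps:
$z = 5$ ($z = 3 + 2 = 5$)
$V = -50$ ($V = - \frac{\left(5 + 5\right)^{2}}{2} = - \frac{10^{2}}{2} = \left(- \frac{1}{2}\right) 100 = -50$)
$\left(V + y{\left(-3 \right)}\right)^{2} = \left(-50 + 13 \sqrt{-3}\right)^{2} = \left(-50 + 13 i \sqrt{3}\right)^{2}$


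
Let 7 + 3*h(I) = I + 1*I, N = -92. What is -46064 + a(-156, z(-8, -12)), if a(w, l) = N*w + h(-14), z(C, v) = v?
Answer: -95171/3 ≈ -31724.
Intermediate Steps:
h(I) = -7/3 + 2*I/3 (h(I) = -7/3 + (I + 1*I)/3 = -7/3 + (I + I)/3 = -7/3 + (2*I)/3 = -7/3 + 2*I/3)
a(w, l) = -35/3 - 92*w (a(w, l) = -92*w + (-7/3 + (⅔)*(-14)) = -92*w + (-7/3 - 28/3) = -92*w - 35/3 = -35/3 - 92*w)
-46064 + a(-156, z(-8, -12)) = -46064 + (-35/3 - 92*(-156)) = -46064 + (-35/3 + 14352) = -46064 + 43021/3 = -95171/3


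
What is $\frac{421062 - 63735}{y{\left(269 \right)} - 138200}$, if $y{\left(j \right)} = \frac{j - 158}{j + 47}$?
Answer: $- \frac{112915332}{43671089} \approx -2.5856$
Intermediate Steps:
$y{\left(j \right)} = \frac{-158 + j}{47 + j}$
$\frac{421062 - 63735}{y{\left(269 \right)} - 138200} = \frac{421062 - 63735}{\frac{-158 + 269}{47 + 269} - 138200} = \frac{357327}{\frac{1}{316} \cdot 111 - 138200} = \frac{357327}{\frac{111}{316} - 138200} = \frac{357327}{- \frac{43671089}{316}} = 357327 \left(- \frac{316}{43671089}\right) = - \frac{112915332}{43671089}$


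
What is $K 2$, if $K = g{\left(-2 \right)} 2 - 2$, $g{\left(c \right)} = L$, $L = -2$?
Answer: $-12$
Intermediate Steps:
$g{\left(c \right)} = -2$
$K = -6$ ($K = \left(-2\right) 2 - 2 = -4 - 2 = -6$)
$K 2 = \left(-6\right) 2 = -12$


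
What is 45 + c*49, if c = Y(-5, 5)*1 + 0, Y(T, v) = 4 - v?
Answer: -4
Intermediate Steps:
c = -1 (c = (4 - 1*5)*1 + 0 = (4 - 5)*1 + 0 = -1*1 + 0 = -1 + 0 = -1)
45 + c*49 = 45 - 1*49 = 45 - 49 = -4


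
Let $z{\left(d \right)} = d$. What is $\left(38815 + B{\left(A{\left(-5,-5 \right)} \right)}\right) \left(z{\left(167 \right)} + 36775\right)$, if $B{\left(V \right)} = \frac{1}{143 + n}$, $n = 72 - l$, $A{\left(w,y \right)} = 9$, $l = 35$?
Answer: $\frac{43017118057}{30} \approx 1.4339 \cdot 10^{9}$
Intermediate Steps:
$n = 37$ ($n = 72 - 35 = 37$)
$B{\left(V \right)} = \frac{1}{180}$ ($B{\left(V \right)} = \frac{1}{143 + 37} = \frac{1}{180}$)
$\left(38815 + B{\left(A{\left(-5,-5 \right)} \right)}\right) \left(z{\left(167 \right)} + 36775\right) = \left(38815 + \frac{1}{180}\right) \left(167 + 36775\right) = \frac{6986701}{180} \cdot 36942 = \frac{43017118057}{30}$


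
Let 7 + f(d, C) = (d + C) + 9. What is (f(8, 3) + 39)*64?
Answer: 3328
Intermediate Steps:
f(d, C) = 2 + C + d (f(d, C) = -7 + ((d + C) + 9) = -7 + ((C + d) + 9) = -7 + (9 + C + d) = 2 + C + d)
(f(8, 3) + 39)*64 = ((2 + 3 + 8) + 39)*64 = (13 + 39)*64 = 52*64 = 3328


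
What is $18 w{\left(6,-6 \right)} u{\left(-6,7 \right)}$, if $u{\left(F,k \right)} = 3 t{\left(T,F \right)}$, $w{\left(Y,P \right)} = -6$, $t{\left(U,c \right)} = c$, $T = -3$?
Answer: $1944$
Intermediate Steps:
$u{\left(F,k \right)} = 3 F$
$18 w{\left(6,-6 \right)} u{\left(-6,7 \right)} = 18 \left(-6\right) 3 \left(-6\right) = \left(-108\right) \left(-18\right) = 1944$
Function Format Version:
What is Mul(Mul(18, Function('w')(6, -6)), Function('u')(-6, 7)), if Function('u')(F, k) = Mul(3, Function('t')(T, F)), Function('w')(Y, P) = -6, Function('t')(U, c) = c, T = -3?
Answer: 1944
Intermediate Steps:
Function('u')(F, k) = Mul(3, F)
Mul(Mul(18, Function('w')(6, -6)), Function('u')(-6, 7)) = Mul(Mul(18, -6), Mul(3, -6)) = Mul(-108, -18) = 1944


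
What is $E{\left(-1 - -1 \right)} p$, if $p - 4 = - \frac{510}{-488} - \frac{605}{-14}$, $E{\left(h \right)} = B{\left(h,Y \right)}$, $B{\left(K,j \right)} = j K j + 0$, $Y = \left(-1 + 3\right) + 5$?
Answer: $0$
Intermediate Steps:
$Y = 7$ ($Y = 2 + 5 = 7$)
$B{\left(K,j \right)} = K j^{2}$ ($B{\left(K,j \right)} = K j j + 0 = K j^{2} + 0 = K j^{2}$)
$E{\left(h \right)} = 49 h$ ($E{\left(h \right)} = h 7^{2} = h 49 = 49 h$)
$p = \frac{82427}{1708}$ ($p = 4 - \left(- \frac{605}{14} - \frac{255}{244}\right) = 4 - - \frac{75595}{1708} = 4 + \left(\frac{255}{244} + \frac{605}{14}\right) = 4 + \frac{75595}{1708} = \frac{82427}{1708} \approx 48.259$)
$E{\left(-1 - -1 \right)} p = 49 \left(-1 - -1\right) \frac{82427}{1708} = 49 \left(-1 + 1\right) \frac{82427}{1708} = 49 \cdot 0 \cdot \frac{82427}{1708} = 0 \cdot \frac{82427}{1708} = 0$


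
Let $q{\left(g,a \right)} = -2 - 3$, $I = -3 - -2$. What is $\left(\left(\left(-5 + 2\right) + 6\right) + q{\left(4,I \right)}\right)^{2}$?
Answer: $4$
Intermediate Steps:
$I = -1$ ($I = -3 + 2 = -1$)
$q{\left(g,a \right)} = -5$
$\left(\left(\left(-5 + 2\right) + 6\right) + q{\left(4,I \right)}\right)^{2} = \left(\left(\left(-5 + 2\right) + 6\right) - 5\right)^{2} = \left(\left(-3 + 6\right) - 5\right)^{2} = \left(3 - 5\right)^{2} = \left(-2\right)^{2} = 4$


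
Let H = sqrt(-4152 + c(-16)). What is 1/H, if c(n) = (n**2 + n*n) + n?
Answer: -I*sqrt(914)/1828 ≈ -0.016539*I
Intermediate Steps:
c(n) = n + 2*n**2 (c(n) = (n**2 + n**2) + n = 2*n**2 + n = n + 2*n**2)
H = 2*I*sqrt(914) (H = sqrt(-4152 - 16*(1 + 2*(-16))) = sqrt(-4152 - 16*(1 - 32)) = sqrt(-4152 - 16*(-31)) = sqrt(-4152 + 496) = sqrt(-3656) = 2*I*sqrt(914) ≈ 60.465*I)
1/H = 1/(2*I*sqrt(914)) = -I*sqrt(914)/1828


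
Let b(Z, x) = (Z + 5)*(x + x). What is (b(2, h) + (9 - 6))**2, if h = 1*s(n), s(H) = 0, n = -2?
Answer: 9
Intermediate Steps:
h = 0 (h = 1*0 = 0)
b(Z, x) = 2*x*(5 + Z) (b(Z, x) = (5 + Z)*(2*x) = 2*x*(5 + Z))
(b(2, h) + (9 - 6))**2 = (2*0*(5 + 2) + (9 - 6))**2 = (2*0*7 + 3)**2 = (0 + 3)**2 = 3**2 = 9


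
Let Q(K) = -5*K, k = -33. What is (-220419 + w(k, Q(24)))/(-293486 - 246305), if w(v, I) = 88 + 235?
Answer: 220096/539791 ≈ 0.40774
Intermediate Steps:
w(v, I) = 323
(-220419 + w(k, Q(24)))/(-293486 - 246305) = (-220419 + 323)/(-293486 - 246305) = -220096/(-539791) = -220096*(-1/539791) = 220096/539791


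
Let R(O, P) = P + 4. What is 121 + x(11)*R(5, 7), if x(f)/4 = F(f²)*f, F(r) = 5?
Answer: 2541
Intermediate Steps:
R(O, P) = 4 + P
x(f) = 20*f (x(f) = 4*(5*f) = 20*f)
121 + x(11)*R(5, 7) = 121 + (20*11)*(4 + 7) = 121 + 220*11 = 121 + 2420 = 2541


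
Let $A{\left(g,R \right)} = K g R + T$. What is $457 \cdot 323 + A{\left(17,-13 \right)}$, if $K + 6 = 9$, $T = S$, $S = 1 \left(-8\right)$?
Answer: $146940$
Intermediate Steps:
$S = -8$
$T = -8$
$K = 3$ ($K = -6 + 9 = 3$)
$A{\left(g,R \right)} = -8 + 3 R g$ ($A{\left(g,R \right)} = 3 g R - 8 = 3 R g - 8 = -8 + 3 R g$)
$457 \cdot 323 + A{\left(17,-13 \right)} = 457 \cdot 323 + \left(-8 + 3 \left(-13\right) 17\right) = 147611 - 671 = 146940$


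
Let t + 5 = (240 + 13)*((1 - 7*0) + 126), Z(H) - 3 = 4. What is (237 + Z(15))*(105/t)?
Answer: 12810/16063 ≈ 0.79749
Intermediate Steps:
Z(H) = 7 (Z(H) = 3 + 4 = 7)
t = 32126 (t = -5 + (240 + 13)*((1 - 7*0) + 126) = -5 + 253*((1 + 0) + 126) = -5 + 253*(1 + 126) = -5 + 253*127 = -5 + 32131 = 32126)
(237 + Z(15))*(105/t) = (237 + 7)*(105/32126) = 244*(105*(1/32126)) = 244*(105/32126) = 12810/16063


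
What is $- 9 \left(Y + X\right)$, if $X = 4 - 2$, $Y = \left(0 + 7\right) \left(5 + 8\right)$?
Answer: $-837$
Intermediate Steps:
$Y = 91$ ($Y = 7 \cdot 13 = 91$)
$X = 2$ ($X = 4 - 2 = 2$)
$- 9 \left(Y + X\right) = - 9 \left(91 + 2\right) = \left(-9\right) 93 = -837$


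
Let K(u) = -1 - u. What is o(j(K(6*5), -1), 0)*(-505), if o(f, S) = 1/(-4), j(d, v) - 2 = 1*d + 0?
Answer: 505/4 ≈ 126.25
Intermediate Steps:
j(d, v) = 2 + d (j(d, v) = 2 + (1*d + 0) = 2 + (d + 0) = 2 + d)
o(f, S) = -¼
o(j(K(6*5), -1), 0)*(-505) = -¼*(-505) = 505/4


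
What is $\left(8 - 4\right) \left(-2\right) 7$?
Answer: $-56$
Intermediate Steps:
$\left(8 - 4\right) \left(-2\right) 7 = 4 \left(-2\right) 7 = \left(-8\right) 7 = -56$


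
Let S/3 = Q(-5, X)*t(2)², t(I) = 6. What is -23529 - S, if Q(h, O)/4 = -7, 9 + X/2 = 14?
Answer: -20505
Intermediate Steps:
X = 10 (X = -18 + 2*14 = -18 + 28 = 10)
Q(h, O) = -28 (Q(h, O) = 4*(-7) = -28)
S = -3024 (S = 3*(-28*6²) = 3*(-28*36) = 3*(-1008) = -3024)
-23529 - S = -23529 - 1*(-3024) = -23529 + 3024 = -20505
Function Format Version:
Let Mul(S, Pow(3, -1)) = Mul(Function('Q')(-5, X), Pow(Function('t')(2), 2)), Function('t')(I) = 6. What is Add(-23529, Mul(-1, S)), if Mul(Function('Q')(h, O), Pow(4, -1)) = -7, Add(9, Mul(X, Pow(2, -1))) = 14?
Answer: -20505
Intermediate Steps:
X = 10 (X = Add(-18, Mul(2, 14)) = Add(-18, 28) = 10)
Function('Q')(h, O) = -28 (Function('Q')(h, O) = Mul(4, -7) = -28)
S = -3024 (S = Mul(3, Mul(-28, Pow(6, 2))) = Mul(3, Mul(-28, 36)) = Mul(3, -1008) = -3024)
Add(-23529, Mul(-1, S)) = Add(-23529, Mul(-1, -3024)) = Add(-23529, 3024) = -20505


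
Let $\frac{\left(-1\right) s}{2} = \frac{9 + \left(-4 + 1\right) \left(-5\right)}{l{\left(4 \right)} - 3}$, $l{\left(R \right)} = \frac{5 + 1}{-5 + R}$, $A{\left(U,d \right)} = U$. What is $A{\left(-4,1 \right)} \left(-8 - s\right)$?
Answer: $\frac{160}{3} \approx 53.333$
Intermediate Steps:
$l{\left(R \right)} = \frac{6}{-5 + R}$
$s = \frac{16}{3}$ ($s = - 2 \frac{9 + \left(-4 + 1\right) \left(-5\right)}{\frac{6}{-5 + 4} - 3} = - 2 \frac{9 - -15}{\frac{6}{-1} - 3} = - 2 \frac{9 + 15}{6 \left(-1\right) - 3} = - 2 \frac{24}{-6 - 3} = - 2 \frac{24}{-9} = - 2 \cdot 24 \left(- \frac{1}{9}\right) = \left(-2\right) \left(- \frac{8}{3}\right) = \frac{16}{3} \approx 5.3333$)
$A{\left(-4,1 \right)} \left(-8 - s\right) = - 4 \left(-8 - \frac{16}{3}\right) = \left(-4\right) \left(- \frac{40}{3}\right) = \frac{160}{3}$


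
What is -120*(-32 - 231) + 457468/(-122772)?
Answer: 968556713/30693 ≈ 31556.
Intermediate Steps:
-120*(-32 - 231) + 457468/(-122772) = -120*(-263) + 457468*(-1/122772) = 31560 - 114367/30693 = 968556713/30693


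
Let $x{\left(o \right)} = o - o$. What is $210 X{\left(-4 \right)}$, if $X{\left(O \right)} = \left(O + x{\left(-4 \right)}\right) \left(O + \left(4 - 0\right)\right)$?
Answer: $0$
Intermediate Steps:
$x{\left(o \right)} = 0$
$X{\left(O \right)} = O \left(4 + O\right)$ ($X{\left(O \right)} = \left(O + 0\right) \left(O + \left(4 - 0\right)\right) = O \left(O + \left(4 + 0\right)\right) = O \left(O + 4\right) = O \left(4 + O\right)$)
$210 X{\left(-4 \right)} = 210 \left(- 4 \left(4 - 4\right)\right) = 210 \left(\left(-4\right) 0\right) = 210 \cdot 0 = 0$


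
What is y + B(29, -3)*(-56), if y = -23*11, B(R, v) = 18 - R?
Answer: 363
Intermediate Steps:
y = -253
y + B(29, -3)*(-56) = -253 + (18 - 1*29)*(-56) = -253 + (18 - 29)*(-56) = -253 - 11*(-56) = -253 + 616 = 363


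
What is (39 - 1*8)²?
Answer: 961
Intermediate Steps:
(39 - 1*8)² = (39 - 8)² = 31² = 961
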